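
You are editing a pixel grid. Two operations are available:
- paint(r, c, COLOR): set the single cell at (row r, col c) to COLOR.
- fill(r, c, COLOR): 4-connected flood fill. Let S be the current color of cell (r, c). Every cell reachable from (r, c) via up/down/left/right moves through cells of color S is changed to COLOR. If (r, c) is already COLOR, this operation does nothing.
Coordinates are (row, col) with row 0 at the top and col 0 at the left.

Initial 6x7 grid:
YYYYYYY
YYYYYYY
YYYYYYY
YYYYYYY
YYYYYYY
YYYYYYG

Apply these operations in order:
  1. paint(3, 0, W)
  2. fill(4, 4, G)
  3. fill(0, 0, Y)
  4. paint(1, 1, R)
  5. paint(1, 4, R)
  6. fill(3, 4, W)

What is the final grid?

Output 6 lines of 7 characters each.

Answer: WWWWWWW
WRWWRWW
WWWWWWW
WWWWWWW
WWWWWWW
WWWWWWW

Derivation:
After op 1 paint(3,0,W):
YYYYYYY
YYYYYYY
YYYYYYY
WYYYYYY
YYYYYYY
YYYYYYG
After op 2 fill(4,4,G) [40 cells changed]:
GGGGGGG
GGGGGGG
GGGGGGG
WGGGGGG
GGGGGGG
GGGGGGG
After op 3 fill(0,0,Y) [41 cells changed]:
YYYYYYY
YYYYYYY
YYYYYYY
WYYYYYY
YYYYYYY
YYYYYYY
After op 4 paint(1,1,R):
YYYYYYY
YRYYYYY
YYYYYYY
WYYYYYY
YYYYYYY
YYYYYYY
After op 5 paint(1,4,R):
YYYYYYY
YRYYRYY
YYYYYYY
WYYYYYY
YYYYYYY
YYYYYYY
After op 6 fill(3,4,W) [39 cells changed]:
WWWWWWW
WRWWRWW
WWWWWWW
WWWWWWW
WWWWWWW
WWWWWWW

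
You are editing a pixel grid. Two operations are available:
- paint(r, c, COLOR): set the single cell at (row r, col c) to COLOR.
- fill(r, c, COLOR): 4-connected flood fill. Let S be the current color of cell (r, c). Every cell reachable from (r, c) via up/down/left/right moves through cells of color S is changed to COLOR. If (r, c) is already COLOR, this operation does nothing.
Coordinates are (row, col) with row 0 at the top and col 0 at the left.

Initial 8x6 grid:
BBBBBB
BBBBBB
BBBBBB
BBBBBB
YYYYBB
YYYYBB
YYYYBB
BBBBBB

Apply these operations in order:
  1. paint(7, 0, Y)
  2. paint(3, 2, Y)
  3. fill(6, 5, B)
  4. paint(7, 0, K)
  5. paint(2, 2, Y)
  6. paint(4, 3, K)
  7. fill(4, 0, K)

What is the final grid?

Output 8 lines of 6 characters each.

After op 1 paint(7,0,Y):
BBBBBB
BBBBBB
BBBBBB
BBBBBB
YYYYBB
YYYYBB
YYYYBB
YBBBBB
After op 2 paint(3,2,Y):
BBBBBB
BBBBBB
BBBBBB
BBYBBB
YYYYBB
YYYYBB
YYYYBB
YBBBBB
After op 3 fill(6,5,B) [0 cells changed]:
BBBBBB
BBBBBB
BBBBBB
BBYBBB
YYYYBB
YYYYBB
YYYYBB
YBBBBB
After op 4 paint(7,0,K):
BBBBBB
BBBBBB
BBBBBB
BBYBBB
YYYYBB
YYYYBB
YYYYBB
KBBBBB
After op 5 paint(2,2,Y):
BBBBBB
BBBBBB
BBYBBB
BBYBBB
YYYYBB
YYYYBB
YYYYBB
KBBBBB
After op 6 paint(4,3,K):
BBBBBB
BBBBBB
BBYBBB
BBYBBB
YYYKBB
YYYYBB
YYYYBB
KBBBBB
After op 7 fill(4,0,K) [13 cells changed]:
BBBBBB
BBBBBB
BBKBBB
BBKBBB
KKKKBB
KKKKBB
KKKKBB
KBBBBB

Answer: BBBBBB
BBBBBB
BBKBBB
BBKBBB
KKKKBB
KKKKBB
KKKKBB
KBBBBB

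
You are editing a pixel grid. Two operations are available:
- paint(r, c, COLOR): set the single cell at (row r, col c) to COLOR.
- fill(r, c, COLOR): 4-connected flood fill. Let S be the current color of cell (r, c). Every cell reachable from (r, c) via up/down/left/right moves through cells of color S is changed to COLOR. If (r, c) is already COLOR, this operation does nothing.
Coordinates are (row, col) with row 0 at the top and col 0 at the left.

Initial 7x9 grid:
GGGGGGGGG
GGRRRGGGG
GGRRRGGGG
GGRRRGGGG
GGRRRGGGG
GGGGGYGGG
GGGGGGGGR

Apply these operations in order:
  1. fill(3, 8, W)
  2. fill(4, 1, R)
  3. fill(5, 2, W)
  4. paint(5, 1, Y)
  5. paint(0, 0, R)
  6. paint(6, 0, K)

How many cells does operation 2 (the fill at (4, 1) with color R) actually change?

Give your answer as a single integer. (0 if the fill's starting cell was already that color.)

Answer: 49

Derivation:
After op 1 fill(3,8,W) [49 cells changed]:
WWWWWWWWW
WWRRRWWWW
WWRRRWWWW
WWRRRWWWW
WWRRRWWWW
WWWWWYWWW
WWWWWWWWR
After op 2 fill(4,1,R) [49 cells changed]:
RRRRRRRRR
RRRRRRRRR
RRRRRRRRR
RRRRRRRRR
RRRRRRRRR
RRRRRYRRR
RRRRRRRRR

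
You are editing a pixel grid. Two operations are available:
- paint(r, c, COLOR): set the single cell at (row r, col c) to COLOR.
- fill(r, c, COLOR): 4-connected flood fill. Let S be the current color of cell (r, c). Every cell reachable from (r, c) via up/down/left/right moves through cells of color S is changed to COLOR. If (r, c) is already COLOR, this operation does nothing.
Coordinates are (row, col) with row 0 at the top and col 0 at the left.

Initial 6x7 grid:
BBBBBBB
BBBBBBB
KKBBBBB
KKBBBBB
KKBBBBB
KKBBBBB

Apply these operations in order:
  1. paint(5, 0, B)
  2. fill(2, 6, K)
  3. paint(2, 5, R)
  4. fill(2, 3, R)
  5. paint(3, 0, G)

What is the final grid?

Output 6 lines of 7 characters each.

After op 1 paint(5,0,B):
BBBBBBB
BBBBBBB
KKBBBBB
KKBBBBB
KKBBBBB
BKBBBBB
After op 2 fill(2,6,K) [34 cells changed]:
KKKKKKK
KKKKKKK
KKKKKKK
KKKKKKK
KKKKKKK
BKKKKKK
After op 3 paint(2,5,R):
KKKKKKK
KKKKKKK
KKKKKRK
KKKKKKK
KKKKKKK
BKKKKKK
After op 4 fill(2,3,R) [40 cells changed]:
RRRRRRR
RRRRRRR
RRRRRRR
RRRRRRR
RRRRRRR
BRRRRRR
After op 5 paint(3,0,G):
RRRRRRR
RRRRRRR
RRRRRRR
GRRRRRR
RRRRRRR
BRRRRRR

Answer: RRRRRRR
RRRRRRR
RRRRRRR
GRRRRRR
RRRRRRR
BRRRRRR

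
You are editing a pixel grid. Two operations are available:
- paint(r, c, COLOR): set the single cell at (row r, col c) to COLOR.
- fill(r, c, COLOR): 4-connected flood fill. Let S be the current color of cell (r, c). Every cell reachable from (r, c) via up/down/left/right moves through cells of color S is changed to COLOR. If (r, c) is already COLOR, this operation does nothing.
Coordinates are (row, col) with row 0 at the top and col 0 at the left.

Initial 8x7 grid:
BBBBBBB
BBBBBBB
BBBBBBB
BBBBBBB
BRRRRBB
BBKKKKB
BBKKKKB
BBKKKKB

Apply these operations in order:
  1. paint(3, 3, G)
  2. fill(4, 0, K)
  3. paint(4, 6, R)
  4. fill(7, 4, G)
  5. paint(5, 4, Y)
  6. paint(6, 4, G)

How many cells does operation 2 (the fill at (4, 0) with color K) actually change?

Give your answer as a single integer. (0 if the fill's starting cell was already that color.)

Answer: 39

Derivation:
After op 1 paint(3,3,G):
BBBBBBB
BBBBBBB
BBBBBBB
BBBGBBB
BRRRRBB
BBKKKKB
BBKKKKB
BBKKKKB
After op 2 fill(4,0,K) [39 cells changed]:
KKKKKKK
KKKKKKK
KKKKKKK
KKKGKKK
KRRRRKK
KKKKKKK
KKKKKKK
KKKKKKK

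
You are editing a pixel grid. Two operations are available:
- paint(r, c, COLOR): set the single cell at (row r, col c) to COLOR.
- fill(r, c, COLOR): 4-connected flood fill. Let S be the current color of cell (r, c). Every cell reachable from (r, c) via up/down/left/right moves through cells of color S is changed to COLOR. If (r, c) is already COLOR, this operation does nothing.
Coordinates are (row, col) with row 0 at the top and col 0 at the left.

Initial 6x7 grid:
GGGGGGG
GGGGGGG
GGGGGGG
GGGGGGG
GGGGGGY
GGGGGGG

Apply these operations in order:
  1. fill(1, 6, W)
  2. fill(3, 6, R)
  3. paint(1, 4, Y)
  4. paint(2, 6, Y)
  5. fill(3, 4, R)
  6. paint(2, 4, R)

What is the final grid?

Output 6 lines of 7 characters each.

Answer: RRRRRRR
RRRRYRR
RRRRRRY
RRRRRRR
RRRRRRY
RRRRRRR

Derivation:
After op 1 fill(1,6,W) [41 cells changed]:
WWWWWWW
WWWWWWW
WWWWWWW
WWWWWWW
WWWWWWY
WWWWWWW
After op 2 fill(3,6,R) [41 cells changed]:
RRRRRRR
RRRRRRR
RRRRRRR
RRRRRRR
RRRRRRY
RRRRRRR
After op 3 paint(1,4,Y):
RRRRRRR
RRRRYRR
RRRRRRR
RRRRRRR
RRRRRRY
RRRRRRR
After op 4 paint(2,6,Y):
RRRRRRR
RRRRYRR
RRRRRRY
RRRRRRR
RRRRRRY
RRRRRRR
After op 5 fill(3,4,R) [0 cells changed]:
RRRRRRR
RRRRYRR
RRRRRRY
RRRRRRR
RRRRRRY
RRRRRRR
After op 6 paint(2,4,R):
RRRRRRR
RRRRYRR
RRRRRRY
RRRRRRR
RRRRRRY
RRRRRRR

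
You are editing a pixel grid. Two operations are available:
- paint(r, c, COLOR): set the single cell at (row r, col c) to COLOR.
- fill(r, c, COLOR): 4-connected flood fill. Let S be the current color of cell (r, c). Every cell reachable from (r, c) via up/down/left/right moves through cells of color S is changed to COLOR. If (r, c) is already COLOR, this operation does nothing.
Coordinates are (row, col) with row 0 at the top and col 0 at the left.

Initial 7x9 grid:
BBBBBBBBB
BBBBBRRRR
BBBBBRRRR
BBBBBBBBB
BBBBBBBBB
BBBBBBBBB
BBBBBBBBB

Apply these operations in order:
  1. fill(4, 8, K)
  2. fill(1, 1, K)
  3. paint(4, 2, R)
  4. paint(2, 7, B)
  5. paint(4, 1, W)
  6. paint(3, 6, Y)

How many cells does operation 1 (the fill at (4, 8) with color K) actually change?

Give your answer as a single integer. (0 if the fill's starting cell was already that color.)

After op 1 fill(4,8,K) [55 cells changed]:
KKKKKKKKK
KKKKKRRRR
KKKKKRRRR
KKKKKKKKK
KKKKKKKKK
KKKKKKKKK
KKKKKKKKK

Answer: 55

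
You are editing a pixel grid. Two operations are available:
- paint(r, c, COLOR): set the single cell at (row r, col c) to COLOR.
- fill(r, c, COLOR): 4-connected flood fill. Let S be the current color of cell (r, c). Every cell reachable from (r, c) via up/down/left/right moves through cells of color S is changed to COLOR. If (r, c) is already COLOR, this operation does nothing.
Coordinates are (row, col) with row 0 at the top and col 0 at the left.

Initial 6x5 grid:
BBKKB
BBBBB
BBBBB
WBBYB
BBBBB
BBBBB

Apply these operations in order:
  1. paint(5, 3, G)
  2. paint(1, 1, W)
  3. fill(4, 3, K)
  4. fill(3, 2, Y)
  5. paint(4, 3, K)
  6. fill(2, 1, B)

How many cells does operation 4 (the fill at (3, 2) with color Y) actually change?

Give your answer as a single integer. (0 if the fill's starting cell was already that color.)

After op 1 paint(5,3,G):
BBKKB
BBBBB
BBBBB
WBBYB
BBBBB
BBBGB
After op 2 paint(1,1,W):
BBKKB
BWBBB
BBBBB
WBBYB
BBBBB
BBBGB
After op 3 fill(4,3,K) [24 cells changed]:
KKKKK
KWKKK
KKKKK
WKKYK
KKKKK
KKKGK
After op 4 fill(3,2,Y) [26 cells changed]:
YYYYY
YWYYY
YYYYY
WYYYY
YYYYY
YYYGY

Answer: 26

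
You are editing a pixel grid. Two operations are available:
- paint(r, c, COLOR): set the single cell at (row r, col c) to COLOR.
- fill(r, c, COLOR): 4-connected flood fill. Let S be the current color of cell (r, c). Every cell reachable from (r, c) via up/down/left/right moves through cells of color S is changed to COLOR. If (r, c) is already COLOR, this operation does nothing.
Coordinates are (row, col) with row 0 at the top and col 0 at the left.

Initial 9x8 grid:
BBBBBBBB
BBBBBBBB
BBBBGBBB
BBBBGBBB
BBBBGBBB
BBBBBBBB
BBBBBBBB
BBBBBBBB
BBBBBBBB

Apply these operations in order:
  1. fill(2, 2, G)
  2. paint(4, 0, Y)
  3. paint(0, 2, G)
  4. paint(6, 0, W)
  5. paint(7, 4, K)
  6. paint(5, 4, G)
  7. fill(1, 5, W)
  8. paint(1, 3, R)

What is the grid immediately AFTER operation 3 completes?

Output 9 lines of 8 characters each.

After op 1 fill(2,2,G) [69 cells changed]:
GGGGGGGG
GGGGGGGG
GGGGGGGG
GGGGGGGG
GGGGGGGG
GGGGGGGG
GGGGGGGG
GGGGGGGG
GGGGGGGG
After op 2 paint(4,0,Y):
GGGGGGGG
GGGGGGGG
GGGGGGGG
GGGGGGGG
YGGGGGGG
GGGGGGGG
GGGGGGGG
GGGGGGGG
GGGGGGGG
After op 3 paint(0,2,G):
GGGGGGGG
GGGGGGGG
GGGGGGGG
GGGGGGGG
YGGGGGGG
GGGGGGGG
GGGGGGGG
GGGGGGGG
GGGGGGGG

Answer: GGGGGGGG
GGGGGGGG
GGGGGGGG
GGGGGGGG
YGGGGGGG
GGGGGGGG
GGGGGGGG
GGGGGGGG
GGGGGGGG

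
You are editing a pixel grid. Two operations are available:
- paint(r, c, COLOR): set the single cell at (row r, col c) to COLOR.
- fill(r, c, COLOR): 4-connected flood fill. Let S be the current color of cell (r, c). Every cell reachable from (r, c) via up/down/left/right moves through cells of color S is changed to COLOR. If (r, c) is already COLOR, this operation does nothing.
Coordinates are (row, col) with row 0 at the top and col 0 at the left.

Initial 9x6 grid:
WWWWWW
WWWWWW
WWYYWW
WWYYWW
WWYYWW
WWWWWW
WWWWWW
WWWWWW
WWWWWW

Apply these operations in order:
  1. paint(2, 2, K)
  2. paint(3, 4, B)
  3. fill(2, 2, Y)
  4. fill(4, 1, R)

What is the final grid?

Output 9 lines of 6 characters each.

Answer: RRRRRR
RRRRRR
RRYYRR
RRYYBR
RRYYRR
RRRRRR
RRRRRR
RRRRRR
RRRRRR

Derivation:
After op 1 paint(2,2,K):
WWWWWW
WWWWWW
WWKYWW
WWYYWW
WWYYWW
WWWWWW
WWWWWW
WWWWWW
WWWWWW
After op 2 paint(3,4,B):
WWWWWW
WWWWWW
WWKYWW
WWYYBW
WWYYWW
WWWWWW
WWWWWW
WWWWWW
WWWWWW
After op 3 fill(2,2,Y) [1 cells changed]:
WWWWWW
WWWWWW
WWYYWW
WWYYBW
WWYYWW
WWWWWW
WWWWWW
WWWWWW
WWWWWW
After op 4 fill(4,1,R) [47 cells changed]:
RRRRRR
RRRRRR
RRYYRR
RRYYBR
RRYYRR
RRRRRR
RRRRRR
RRRRRR
RRRRRR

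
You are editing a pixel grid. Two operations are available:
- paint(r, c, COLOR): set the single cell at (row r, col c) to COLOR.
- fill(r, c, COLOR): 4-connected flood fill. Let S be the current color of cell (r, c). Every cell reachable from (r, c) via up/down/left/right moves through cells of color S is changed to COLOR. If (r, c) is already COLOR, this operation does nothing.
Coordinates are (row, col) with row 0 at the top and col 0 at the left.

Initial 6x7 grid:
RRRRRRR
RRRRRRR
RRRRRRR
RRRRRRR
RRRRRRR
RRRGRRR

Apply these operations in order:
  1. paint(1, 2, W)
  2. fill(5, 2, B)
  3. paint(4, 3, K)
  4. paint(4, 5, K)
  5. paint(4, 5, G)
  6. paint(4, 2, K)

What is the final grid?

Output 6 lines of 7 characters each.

Answer: BBBBBBB
BBWBBBB
BBBBBBB
BBBBBBB
BBKKBGB
BBBGBBB

Derivation:
After op 1 paint(1,2,W):
RRRRRRR
RRWRRRR
RRRRRRR
RRRRRRR
RRRRRRR
RRRGRRR
After op 2 fill(5,2,B) [40 cells changed]:
BBBBBBB
BBWBBBB
BBBBBBB
BBBBBBB
BBBBBBB
BBBGBBB
After op 3 paint(4,3,K):
BBBBBBB
BBWBBBB
BBBBBBB
BBBBBBB
BBBKBBB
BBBGBBB
After op 4 paint(4,5,K):
BBBBBBB
BBWBBBB
BBBBBBB
BBBBBBB
BBBKBKB
BBBGBBB
After op 5 paint(4,5,G):
BBBBBBB
BBWBBBB
BBBBBBB
BBBBBBB
BBBKBGB
BBBGBBB
After op 6 paint(4,2,K):
BBBBBBB
BBWBBBB
BBBBBBB
BBBBBBB
BBKKBGB
BBBGBBB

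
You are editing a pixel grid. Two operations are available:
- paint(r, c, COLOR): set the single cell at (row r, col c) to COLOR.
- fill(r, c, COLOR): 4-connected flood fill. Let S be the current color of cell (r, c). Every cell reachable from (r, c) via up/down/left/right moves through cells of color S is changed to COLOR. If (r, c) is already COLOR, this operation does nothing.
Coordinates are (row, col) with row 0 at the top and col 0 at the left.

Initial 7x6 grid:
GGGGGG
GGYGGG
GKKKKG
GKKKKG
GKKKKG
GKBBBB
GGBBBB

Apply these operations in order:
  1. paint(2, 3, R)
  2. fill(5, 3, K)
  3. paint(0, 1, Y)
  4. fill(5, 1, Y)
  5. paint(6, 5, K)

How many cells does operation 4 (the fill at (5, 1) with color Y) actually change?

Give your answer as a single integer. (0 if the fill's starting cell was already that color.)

Answer: 20

Derivation:
After op 1 paint(2,3,R):
GGGGGG
GGYGGG
GKKRKG
GKKKKG
GKKKKG
GKBBBB
GGBBBB
After op 2 fill(5,3,K) [8 cells changed]:
GGGGGG
GGYGGG
GKKRKG
GKKKKG
GKKKKG
GKKKKK
GGKKKK
After op 3 paint(0,1,Y):
GYGGGG
GGYGGG
GKKRKG
GKKKKG
GKKKKG
GKKKKK
GGKKKK
After op 4 fill(5,1,Y) [20 cells changed]:
GYGGGG
GGYGGG
GYYRYG
GYYYYG
GYYYYG
GYYYYY
GGYYYY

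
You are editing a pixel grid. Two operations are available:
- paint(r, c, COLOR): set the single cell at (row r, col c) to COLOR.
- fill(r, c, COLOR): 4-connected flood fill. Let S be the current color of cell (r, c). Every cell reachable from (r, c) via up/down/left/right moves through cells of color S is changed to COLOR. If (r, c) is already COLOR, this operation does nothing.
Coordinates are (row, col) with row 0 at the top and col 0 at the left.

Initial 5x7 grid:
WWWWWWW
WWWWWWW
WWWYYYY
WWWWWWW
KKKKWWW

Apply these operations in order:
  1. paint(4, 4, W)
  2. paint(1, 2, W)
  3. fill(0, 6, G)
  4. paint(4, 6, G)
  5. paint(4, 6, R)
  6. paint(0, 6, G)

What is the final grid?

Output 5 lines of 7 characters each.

After op 1 paint(4,4,W):
WWWWWWW
WWWWWWW
WWWYYYY
WWWWWWW
KKKKWWW
After op 2 paint(1,2,W):
WWWWWWW
WWWWWWW
WWWYYYY
WWWWWWW
KKKKWWW
After op 3 fill(0,6,G) [27 cells changed]:
GGGGGGG
GGGGGGG
GGGYYYY
GGGGGGG
KKKKGGG
After op 4 paint(4,6,G):
GGGGGGG
GGGGGGG
GGGYYYY
GGGGGGG
KKKKGGG
After op 5 paint(4,6,R):
GGGGGGG
GGGGGGG
GGGYYYY
GGGGGGG
KKKKGGR
After op 6 paint(0,6,G):
GGGGGGG
GGGGGGG
GGGYYYY
GGGGGGG
KKKKGGR

Answer: GGGGGGG
GGGGGGG
GGGYYYY
GGGGGGG
KKKKGGR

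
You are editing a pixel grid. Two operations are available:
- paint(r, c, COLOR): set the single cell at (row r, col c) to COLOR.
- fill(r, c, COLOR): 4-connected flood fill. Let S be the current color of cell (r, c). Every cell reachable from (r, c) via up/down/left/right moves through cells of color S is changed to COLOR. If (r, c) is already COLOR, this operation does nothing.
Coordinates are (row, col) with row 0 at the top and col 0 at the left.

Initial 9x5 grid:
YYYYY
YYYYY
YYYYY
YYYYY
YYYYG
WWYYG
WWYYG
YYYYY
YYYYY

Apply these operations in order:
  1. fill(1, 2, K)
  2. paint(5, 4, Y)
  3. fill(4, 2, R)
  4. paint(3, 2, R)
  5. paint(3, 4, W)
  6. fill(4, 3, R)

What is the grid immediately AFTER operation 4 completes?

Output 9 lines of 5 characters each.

After op 1 fill(1,2,K) [38 cells changed]:
KKKKK
KKKKK
KKKKK
KKKKK
KKKKG
WWKKG
WWKKG
KKKKK
KKKKK
After op 2 paint(5,4,Y):
KKKKK
KKKKK
KKKKK
KKKKK
KKKKG
WWKKY
WWKKG
KKKKK
KKKKK
After op 3 fill(4,2,R) [38 cells changed]:
RRRRR
RRRRR
RRRRR
RRRRR
RRRRG
WWRRY
WWRRG
RRRRR
RRRRR
After op 4 paint(3,2,R):
RRRRR
RRRRR
RRRRR
RRRRR
RRRRG
WWRRY
WWRRG
RRRRR
RRRRR

Answer: RRRRR
RRRRR
RRRRR
RRRRR
RRRRG
WWRRY
WWRRG
RRRRR
RRRRR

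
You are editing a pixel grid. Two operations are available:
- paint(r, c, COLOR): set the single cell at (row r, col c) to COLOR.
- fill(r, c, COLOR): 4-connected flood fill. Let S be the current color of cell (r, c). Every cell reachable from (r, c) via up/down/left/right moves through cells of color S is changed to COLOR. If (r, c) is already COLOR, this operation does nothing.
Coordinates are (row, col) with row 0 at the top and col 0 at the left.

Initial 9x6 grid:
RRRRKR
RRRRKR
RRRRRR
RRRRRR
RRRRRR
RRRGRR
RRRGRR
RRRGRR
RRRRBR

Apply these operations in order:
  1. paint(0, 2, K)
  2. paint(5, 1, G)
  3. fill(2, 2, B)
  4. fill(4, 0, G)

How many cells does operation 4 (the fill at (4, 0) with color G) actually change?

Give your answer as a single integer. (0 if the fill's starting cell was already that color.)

Answer: 47

Derivation:
After op 1 paint(0,2,K):
RRKRKR
RRRRKR
RRRRRR
RRRRRR
RRRRRR
RRRGRR
RRRGRR
RRRGRR
RRRRBR
After op 2 paint(5,1,G):
RRKRKR
RRRRKR
RRRRRR
RRRRRR
RRRRRR
RGRGRR
RRRGRR
RRRGRR
RRRRBR
After op 3 fill(2,2,B) [46 cells changed]:
BBKBKB
BBBBKB
BBBBBB
BBBBBB
BBBBBB
BGBGBB
BBBGBB
BBBGBB
BBBBBB
After op 4 fill(4,0,G) [47 cells changed]:
GGKGKG
GGGGKG
GGGGGG
GGGGGG
GGGGGG
GGGGGG
GGGGGG
GGGGGG
GGGGGG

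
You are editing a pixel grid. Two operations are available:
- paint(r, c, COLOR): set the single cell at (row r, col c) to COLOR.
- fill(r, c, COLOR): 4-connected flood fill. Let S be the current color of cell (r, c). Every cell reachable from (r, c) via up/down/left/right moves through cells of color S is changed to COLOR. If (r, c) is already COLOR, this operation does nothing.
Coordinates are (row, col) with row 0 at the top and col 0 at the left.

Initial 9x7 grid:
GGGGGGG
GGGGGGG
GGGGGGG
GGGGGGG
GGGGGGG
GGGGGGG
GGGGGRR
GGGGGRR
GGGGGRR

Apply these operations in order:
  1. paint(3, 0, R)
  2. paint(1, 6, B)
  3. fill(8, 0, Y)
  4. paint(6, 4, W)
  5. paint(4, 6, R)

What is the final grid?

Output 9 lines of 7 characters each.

Answer: YYYYYYY
YYYYYYB
YYYYYYY
RYYYYYY
YYYYYYR
YYYYYYY
YYYYWRR
YYYYYRR
YYYYYRR

Derivation:
After op 1 paint(3,0,R):
GGGGGGG
GGGGGGG
GGGGGGG
RGGGGGG
GGGGGGG
GGGGGGG
GGGGGRR
GGGGGRR
GGGGGRR
After op 2 paint(1,6,B):
GGGGGGG
GGGGGGB
GGGGGGG
RGGGGGG
GGGGGGG
GGGGGGG
GGGGGRR
GGGGGRR
GGGGGRR
After op 3 fill(8,0,Y) [55 cells changed]:
YYYYYYY
YYYYYYB
YYYYYYY
RYYYYYY
YYYYYYY
YYYYYYY
YYYYYRR
YYYYYRR
YYYYYRR
After op 4 paint(6,4,W):
YYYYYYY
YYYYYYB
YYYYYYY
RYYYYYY
YYYYYYY
YYYYYYY
YYYYWRR
YYYYYRR
YYYYYRR
After op 5 paint(4,6,R):
YYYYYYY
YYYYYYB
YYYYYYY
RYYYYYY
YYYYYYR
YYYYYYY
YYYYWRR
YYYYYRR
YYYYYRR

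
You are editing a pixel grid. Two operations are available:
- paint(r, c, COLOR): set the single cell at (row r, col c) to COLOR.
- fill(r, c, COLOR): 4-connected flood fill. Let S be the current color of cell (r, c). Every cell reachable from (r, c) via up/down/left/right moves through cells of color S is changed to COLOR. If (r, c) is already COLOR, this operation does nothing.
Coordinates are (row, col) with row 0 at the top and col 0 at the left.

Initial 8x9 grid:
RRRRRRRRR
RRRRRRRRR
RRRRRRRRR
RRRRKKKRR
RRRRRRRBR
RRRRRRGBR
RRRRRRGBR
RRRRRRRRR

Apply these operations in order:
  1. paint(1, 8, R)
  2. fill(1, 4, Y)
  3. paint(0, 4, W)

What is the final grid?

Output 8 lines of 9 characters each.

Answer: YYYYWYYYY
YYYYYYYYY
YYYYYYYYY
YYYYKKKYY
YYYYYYYBY
YYYYYYGBY
YYYYYYGBY
YYYYYYYYY

Derivation:
After op 1 paint(1,8,R):
RRRRRRRRR
RRRRRRRRR
RRRRRRRRR
RRRRKKKRR
RRRRRRRBR
RRRRRRGBR
RRRRRRGBR
RRRRRRRRR
After op 2 fill(1,4,Y) [64 cells changed]:
YYYYYYYYY
YYYYYYYYY
YYYYYYYYY
YYYYKKKYY
YYYYYYYBY
YYYYYYGBY
YYYYYYGBY
YYYYYYYYY
After op 3 paint(0,4,W):
YYYYWYYYY
YYYYYYYYY
YYYYYYYYY
YYYYKKKYY
YYYYYYYBY
YYYYYYGBY
YYYYYYGBY
YYYYYYYYY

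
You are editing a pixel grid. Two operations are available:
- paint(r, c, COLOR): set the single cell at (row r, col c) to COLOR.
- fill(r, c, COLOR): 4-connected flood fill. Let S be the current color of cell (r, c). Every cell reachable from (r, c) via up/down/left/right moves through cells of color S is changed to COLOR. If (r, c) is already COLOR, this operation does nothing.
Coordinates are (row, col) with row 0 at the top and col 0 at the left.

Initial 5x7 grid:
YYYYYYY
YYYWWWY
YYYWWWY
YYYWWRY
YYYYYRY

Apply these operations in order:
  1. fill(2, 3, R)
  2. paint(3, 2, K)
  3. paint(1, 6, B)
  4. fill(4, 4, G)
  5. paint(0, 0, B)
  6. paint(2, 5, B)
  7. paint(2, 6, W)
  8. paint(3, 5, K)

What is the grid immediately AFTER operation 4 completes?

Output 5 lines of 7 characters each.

Answer: GGGGGGG
GGGRRRB
GGGRRRY
GGKRRRY
GGGGGRY

Derivation:
After op 1 fill(2,3,R) [8 cells changed]:
YYYYYYY
YYYRRRY
YYYRRRY
YYYRRRY
YYYYYRY
After op 2 paint(3,2,K):
YYYYYYY
YYYRRRY
YYYRRRY
YYKRRRY
YYYYYRY
After op 3 paint(1,6,B):
YYYYYYY
YYYRRRB
YYYRRRY
YYKRRRY
YYYYYRY
After op 4 fill(4,4,G) [20 cells changed]:
GGGGGGG
GGGRRRB
GGGRRRY
GGKRRRY
GGGGGRY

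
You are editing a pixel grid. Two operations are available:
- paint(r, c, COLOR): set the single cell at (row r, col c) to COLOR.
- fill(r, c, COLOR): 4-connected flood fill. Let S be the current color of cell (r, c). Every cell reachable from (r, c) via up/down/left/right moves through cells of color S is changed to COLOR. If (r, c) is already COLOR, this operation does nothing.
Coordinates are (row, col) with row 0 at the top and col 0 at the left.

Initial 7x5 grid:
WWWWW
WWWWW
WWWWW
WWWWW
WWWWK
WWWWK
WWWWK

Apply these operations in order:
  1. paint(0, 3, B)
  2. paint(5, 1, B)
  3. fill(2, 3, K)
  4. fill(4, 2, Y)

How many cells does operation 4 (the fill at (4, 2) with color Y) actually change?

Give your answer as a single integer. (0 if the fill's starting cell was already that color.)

Answer: 33

Derivation:
After op 1 paint(0,3,B):
WWWBW
WWWWW
WWWWW
WWWWW
WWWWK
WWWWK
WWWWK
After op 2 paint(5,1,B):
WWWBW
WWWWW
WWWWW
WWWWW
WWWWK
WBWWK
WWWWK
After op 3 fill(2,3,K) [30 cells changed]:
KKKBK
KKKKK
KKKKK
KKKKK
KKKKK
KBKKK
KKKKK
After op 4 fill(4,2,Y) [33 cells changed]:
YYYBY
YYYYY
YYYYY
YYYYY
YYYYY
YBYYY
YYYYY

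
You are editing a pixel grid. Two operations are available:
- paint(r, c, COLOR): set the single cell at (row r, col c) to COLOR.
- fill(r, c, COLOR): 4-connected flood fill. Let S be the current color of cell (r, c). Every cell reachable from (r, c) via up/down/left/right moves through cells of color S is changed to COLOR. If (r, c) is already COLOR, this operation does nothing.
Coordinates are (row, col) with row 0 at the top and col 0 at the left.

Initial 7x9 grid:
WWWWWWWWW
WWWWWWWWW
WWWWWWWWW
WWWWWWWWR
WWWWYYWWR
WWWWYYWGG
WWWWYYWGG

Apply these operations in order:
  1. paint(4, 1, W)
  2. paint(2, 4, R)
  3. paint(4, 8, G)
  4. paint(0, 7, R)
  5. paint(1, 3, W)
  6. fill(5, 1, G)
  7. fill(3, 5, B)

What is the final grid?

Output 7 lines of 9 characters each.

Answer: BBBBBBBRB
BBBBBBBBB
BBBBRBBBB
BBBBBBBBR
BBBBYYBBB
BBBBYYBBB
BBBBYYBBB

Derivation:
After op 1 paint(4,1,W):
WWWWWWWWW
WWWWWWWWW
WWWWWWWWW
WWWWWWWWR
WWWWYYWWR
WWWWYYWGG
WWWWYYWGG
After op 2 paint(2,4,R):
WWWWWWWWW
WWWWWWWWW
WWWWRWWWW
WWWWWWWWR
WWWWYYWWR
WWWWYYWGG
WWWWYYWGG
After op 3 paint(4,8,G):
WWWWWWWWW
WWWWWWWWW
WWWWRWWWW
WWWWWWWWR
WWWWYYWWG
WWWWYYWGG
WWWWYYWGG
After op 4 paint(0,7,R):
WWWWWWWRW
WWWWWWWWW
WWWWRWWWW
WWWWWWWWR
WWWWYYWWG
WWWWYYWGG
WWWWYYWGG
After op 5 paint(1,3,W):
WWWWWWWRW
WWWWWWWWW
WWWWRWWWW
WWWWWWWWR
WWWWYYWWG
WWWWYYWGG
WWWWYYWGG
After op 6 fill(5,1,G) [49 cells changed]:
GGGGGGGRG
GGGGGGGGG
GGGGRGGGG
GGGGGGGGR
GGGGYYGGG
GGGGYYGGG
GGGGYYGGG
After op 7 fill(3,5,B) [54 cells changed]:
BBBBBBBRB
BBBBBBBBB
BBBBRBBBB
BBBBBBBBR
BBBBYYBBB
BBBBYYBBB
BBBBYYBBB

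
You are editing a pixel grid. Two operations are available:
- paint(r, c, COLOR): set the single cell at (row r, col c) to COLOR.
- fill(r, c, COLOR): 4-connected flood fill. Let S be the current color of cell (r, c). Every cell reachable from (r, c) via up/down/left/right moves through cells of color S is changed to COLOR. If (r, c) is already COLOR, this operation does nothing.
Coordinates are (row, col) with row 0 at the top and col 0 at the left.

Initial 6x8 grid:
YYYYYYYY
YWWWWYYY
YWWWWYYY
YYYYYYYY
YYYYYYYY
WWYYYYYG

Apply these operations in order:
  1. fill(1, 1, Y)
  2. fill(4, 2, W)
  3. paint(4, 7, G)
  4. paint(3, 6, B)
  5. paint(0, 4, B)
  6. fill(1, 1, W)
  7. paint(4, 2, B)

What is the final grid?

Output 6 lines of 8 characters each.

Answer: WWWWBWWW
WWWWWWWW
WWWWWWWW
WWWWWWBW
WWBWWWWG
WWWWWWWG

Derivation:
After op 1 fill(1,1,Y) [8 cells changed]:
YYYYYYYY
YYYYYYYY
YYYYYYYY
YYYYYYYY
YYYYYYYY
WWYYYYYG
After op 2 fill(4,2,W) [45 cells changed]:
WWWWWWWW
WWWWWWWW
WWWWWWWW
WWWWWWWW
WWWWWWWW
WWWWWWWG
After op 3 paint(4,7,G):
WWWWWWWW
WWWWWWWW
WWWWWWWW
WWWWWWWW
WWWWWWWG
WWWWWWWG
After op 4 paint(3,6,B):
WWWWWWWW
WWWWWWWW
WWWWWWWW
WWWWWWBW
WWWWWWWG
WWWWWWWG
After op 5 paint(0,4,B):
WWWWBWWW
WWWWWWWW
WWWWWWWW
WWWWWWBW
WWWWWWWG
WWWWWWWG
After op 6 fill(1,1,W) [0 cells changed]:
WWWWBWWW
WWWWWWWW
WWWWWWWW
WWWWWWBW
WWWWWWWG
WWWWWWWG
After op 7 paint(4,2,B):
WWWWBWWW
WWWWWWWW
WWWWWWWW
WWWWWWBW
WWBWWWWG
WWWWWWWG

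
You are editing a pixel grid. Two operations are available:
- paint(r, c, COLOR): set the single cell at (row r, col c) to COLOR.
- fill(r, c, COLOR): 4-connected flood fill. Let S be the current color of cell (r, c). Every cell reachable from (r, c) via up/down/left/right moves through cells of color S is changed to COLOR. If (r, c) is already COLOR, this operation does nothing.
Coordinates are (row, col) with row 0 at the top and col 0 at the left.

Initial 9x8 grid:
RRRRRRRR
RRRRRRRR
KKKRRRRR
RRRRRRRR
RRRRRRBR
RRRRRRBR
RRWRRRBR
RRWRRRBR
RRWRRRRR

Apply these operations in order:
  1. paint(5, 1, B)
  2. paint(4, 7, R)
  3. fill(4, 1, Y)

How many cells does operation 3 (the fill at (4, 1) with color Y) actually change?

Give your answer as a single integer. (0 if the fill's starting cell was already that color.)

After op 1 paint(5,1,B):
RRRRRRRR
RRRRRRRR
KKKRRRRR
RRRRRRRR
RRRRRRBR
RBRRRRBR
RRWRRRBR
RRWRRRBR
RRWRRRRR
After op 2 paint(4,7,R):
RRRRRRRR
RRRRRRRR
KKKRRRRR
RRRRRRRR
RRRRRRBR
RBRRRRBR
RRWRRRBR
RRWRRRBR
RRWRRRRR
After op 3 fill(4,1,Y) [61 cells changed]:
YYYYYYYY
YYYYYYYY
KKKYYYYY
YYYYYYYY
YYYYYYBY
YBYYYYBY
YYWYYYBY
YYWYYYBY
YYWYYYYY

Answer: 61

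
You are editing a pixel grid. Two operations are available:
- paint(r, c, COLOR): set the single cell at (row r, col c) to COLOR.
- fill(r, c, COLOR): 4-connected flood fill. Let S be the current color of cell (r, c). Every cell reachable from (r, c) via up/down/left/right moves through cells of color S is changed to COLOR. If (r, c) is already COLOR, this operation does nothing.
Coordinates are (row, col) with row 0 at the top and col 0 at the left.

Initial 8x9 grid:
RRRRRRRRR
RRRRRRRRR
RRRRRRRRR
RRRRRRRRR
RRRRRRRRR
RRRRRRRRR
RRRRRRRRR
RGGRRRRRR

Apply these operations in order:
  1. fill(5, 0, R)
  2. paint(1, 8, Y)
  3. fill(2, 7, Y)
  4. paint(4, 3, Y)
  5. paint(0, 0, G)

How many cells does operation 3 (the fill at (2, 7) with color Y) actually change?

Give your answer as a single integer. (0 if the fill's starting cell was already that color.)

Answer: 69

Derivation:
After op 1 fill(5,0,R) [0 cells changed]:
RRRRRRRRR
RRRRRRRRR
RRRRRRRRR
RRRRRRRRR
RRRRRRRRR
RRRRRRRRR
RRRRRRRRR
RGGRRRRRR
After op 2 paint(1,8,Y):
RRRRRRRRR
RRRRRRRRY
RRRRRRRRR
RRRRRRRRR
RRRRRRRRR
RRRRRRRRR
RRRRRRRRR
RGGRRRRRR
After op 3 fill(2,7,Y) [69 cells changed]:
YYYYYYYYY
YYYYYYYYY
YYYYYYYYY
YYYYYYYYY
YYYYYYYYY
YYYYYYYYY
YYYYYYYYY
YGGYYYYYY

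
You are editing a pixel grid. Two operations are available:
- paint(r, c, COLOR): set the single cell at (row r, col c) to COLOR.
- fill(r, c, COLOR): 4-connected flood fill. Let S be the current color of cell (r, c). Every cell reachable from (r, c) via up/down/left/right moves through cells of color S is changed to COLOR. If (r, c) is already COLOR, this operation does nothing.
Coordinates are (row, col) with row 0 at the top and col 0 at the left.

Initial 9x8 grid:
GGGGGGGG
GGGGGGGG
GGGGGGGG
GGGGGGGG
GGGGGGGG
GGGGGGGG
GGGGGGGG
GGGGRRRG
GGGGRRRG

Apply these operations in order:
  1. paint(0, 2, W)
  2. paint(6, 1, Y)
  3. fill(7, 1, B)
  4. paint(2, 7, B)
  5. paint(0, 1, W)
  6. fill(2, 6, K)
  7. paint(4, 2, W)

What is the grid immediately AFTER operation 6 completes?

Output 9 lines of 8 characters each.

Answer: KWWKKKKK
KKKKKKKK
KKKKKKKK
KKKKKKKK
KKKKKKKK
KKKKKKKK
KYKKKKKK
KKKKRRRK
KKKKRRRK

Derivation:
After op 1 paint(0,2,W):
GGWGGGGG
GGGGGGGG
GGGGGGGG
GGGGGGGG
GGGGGGGG
GGGGGGGG
GGGGGGGG
GGGGRRRG
GGGGRRRG
After op 2 paint(6,1,Y):
GGWGGGGG
GGGGGGGG
GGGGGGGG
GGGGGGGG
GGGGGGGG
GGGGGGGG
GYGGGGGG
GGGGRRRG
GGGGRRRG
After op 3 fill(7,1,B) [64 cells changed]:
BBWBBBBB
BBBBBBBB
BBBBBBBB
BBBBBBBB
BBBBBBBB
BBBBBBBB
BYBBBBBB
BBBBRRRB
BBBBRRRB
After op 4 paint(2,7,B):
BBWBBBBB
BBBBBBBB
BBBBBBBB
BBBBBBBB
BBBBBBBB
BBBBBBBB
BYBBBBBB
BBBBRRRB
BBBBRRRB
After op 5 paint(0,1,W):
BWWBBBBB
BBBBBBBB
BBBBBBBB
BBBBBBBB
BBBBBBBB
BBBBBBBB
BYBBBBBB
BBBBRRRB
BBBBRRRB
After op 6 fill(2,6,K) [63 cells changed]:
KWWKKKKK
KKKKKKKK
KKKKKKKK
KKKKKKKK
KKKKKKKK
KKKKKKKK
KYKKKKKK
KKKKRRRK
KKKKRRRK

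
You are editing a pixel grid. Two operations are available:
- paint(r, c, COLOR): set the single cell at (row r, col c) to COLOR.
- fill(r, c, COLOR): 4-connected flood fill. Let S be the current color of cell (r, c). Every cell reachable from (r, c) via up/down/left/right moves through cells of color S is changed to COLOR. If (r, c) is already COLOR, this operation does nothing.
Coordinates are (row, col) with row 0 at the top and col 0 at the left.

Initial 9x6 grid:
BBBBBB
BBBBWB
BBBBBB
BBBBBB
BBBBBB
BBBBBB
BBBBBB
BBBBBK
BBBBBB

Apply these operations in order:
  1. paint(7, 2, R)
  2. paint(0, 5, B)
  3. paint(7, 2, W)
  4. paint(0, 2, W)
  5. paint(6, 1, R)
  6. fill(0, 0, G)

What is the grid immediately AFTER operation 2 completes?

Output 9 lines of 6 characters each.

After op 1 paint(7,2,R):
BBBBBB
BBBBWB
BBBBBB
BBBBBB
BBBBBB
BBBBBB
BBBBBB
BBRBBK
BBBBBB
After op 2 paint(0,5,B):
BBBBBB
BBBBWB
BBBBBB
BBBBBB
BBBBBB
BBBBBB
BBBBBB
BBRBBK
BBBBBB

Answer: BBBBBB
BBBBWB
BBBBBB
BBBBBB
BBBBBB
BBBBBB
BBBBBB
BBRBBK
BBBBBB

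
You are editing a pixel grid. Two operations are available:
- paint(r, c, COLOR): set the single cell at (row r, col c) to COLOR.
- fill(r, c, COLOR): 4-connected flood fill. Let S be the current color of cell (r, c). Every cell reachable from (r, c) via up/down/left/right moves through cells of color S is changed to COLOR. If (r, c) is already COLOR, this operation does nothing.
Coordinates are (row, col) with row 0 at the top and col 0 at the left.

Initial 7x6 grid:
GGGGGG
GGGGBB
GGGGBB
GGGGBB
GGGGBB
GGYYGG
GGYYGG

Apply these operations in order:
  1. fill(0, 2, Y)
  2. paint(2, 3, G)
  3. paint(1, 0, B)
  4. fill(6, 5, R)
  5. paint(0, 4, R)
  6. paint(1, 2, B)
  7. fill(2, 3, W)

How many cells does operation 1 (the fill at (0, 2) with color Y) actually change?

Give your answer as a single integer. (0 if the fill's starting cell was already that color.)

After op 1 fill(0,2,Y) [26 cells changed]:
YYYYYY
YYYYBB
YYYYBB
YYYYBB
YYYYBB
YYYYGG
YYYYGG

Answer: 26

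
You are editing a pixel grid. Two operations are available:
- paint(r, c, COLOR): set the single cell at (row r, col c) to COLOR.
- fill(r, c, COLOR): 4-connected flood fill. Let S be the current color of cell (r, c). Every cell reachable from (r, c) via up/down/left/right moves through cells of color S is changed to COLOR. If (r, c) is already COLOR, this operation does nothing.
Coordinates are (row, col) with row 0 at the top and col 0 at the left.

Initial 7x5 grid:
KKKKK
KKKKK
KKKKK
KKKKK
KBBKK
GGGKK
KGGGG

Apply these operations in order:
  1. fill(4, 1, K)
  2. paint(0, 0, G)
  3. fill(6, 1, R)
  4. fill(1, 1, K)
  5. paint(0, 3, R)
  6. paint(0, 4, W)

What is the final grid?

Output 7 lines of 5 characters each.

After op 1 fill(4,1,K) [2 cells changed]:
KKKKK
KKKKK
KKKKK
KKKKK
KKKKK
GGGKK
KGGGG
After op 2 paint(0,0,G):
GKKKK
KKKKK
KKKKK
KKKKK
KKKKK
GGGKK
KGGGG
After op 3 fill(6,1,R) [7 cells changed]:
GKKKK
KKKKK
KKKKK
KKKKK
KKKKK
RRRKK
KRRRR
After op 4 fill(1,1,K) [0 cells changed]:
GKKKK
KKKKK
KKKKK
KKKKK
KKKKK
RRRKK
KRRRR
After op 5 paint(0,3,R):
GKKRK
KKKKK
KKKKK
KKKKK
KKKKK
RRRKK
KRRRR
After op 6 paint(0,4,W):
GKKRW
KKKKK
KKKKK
KKKKK
KKKKK
RRRKK
KRRRR

Answer: GKKRW
KKKKK
KKKKK
KKKKK
KKKKK
RRRKK
KRRRR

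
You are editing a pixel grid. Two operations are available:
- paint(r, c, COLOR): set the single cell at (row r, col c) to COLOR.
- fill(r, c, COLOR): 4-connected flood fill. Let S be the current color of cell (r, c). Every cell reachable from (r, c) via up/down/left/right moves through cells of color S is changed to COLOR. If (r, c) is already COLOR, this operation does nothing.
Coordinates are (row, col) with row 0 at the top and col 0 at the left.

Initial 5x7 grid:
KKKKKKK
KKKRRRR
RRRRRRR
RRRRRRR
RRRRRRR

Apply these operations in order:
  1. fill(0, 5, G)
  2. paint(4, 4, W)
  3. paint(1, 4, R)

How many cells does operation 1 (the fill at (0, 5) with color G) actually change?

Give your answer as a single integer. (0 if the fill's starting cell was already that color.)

Answer: 10

Derivation:
After op 1 fill(0,5,G) [10 cells changed]:
GGGGGGG
GGGRRRR
RRRRRRR
RRRRRRR
RRRRRRR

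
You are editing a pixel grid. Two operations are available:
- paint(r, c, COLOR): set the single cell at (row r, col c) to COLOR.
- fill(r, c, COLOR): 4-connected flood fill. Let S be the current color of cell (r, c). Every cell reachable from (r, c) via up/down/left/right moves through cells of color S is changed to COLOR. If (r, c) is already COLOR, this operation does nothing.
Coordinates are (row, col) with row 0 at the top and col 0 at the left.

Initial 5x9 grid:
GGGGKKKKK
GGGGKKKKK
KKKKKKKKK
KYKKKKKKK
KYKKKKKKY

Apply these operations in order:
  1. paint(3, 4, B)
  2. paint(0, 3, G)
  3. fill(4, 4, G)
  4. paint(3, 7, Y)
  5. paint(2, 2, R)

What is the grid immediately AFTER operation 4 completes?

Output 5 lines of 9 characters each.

Answer: GGGGGGGGG
GGGGGGGGG
GGGGGGGGG
GYGGBGGYG
GYGGGGGGY

Derivation:
After op 1 paint(3,4,B):
GGGGKKKKK
GGGGKKKKK
KKKKKKKKK
KYKKBKKKK
KYKKKKKKY
After op 2 paint(0,3,G):
GGGGKKKKK
GGGGKKKKK
KKKKKKKKK
KYKKBKKKK
KYKKKKKKY
After op 3 fill(4,4,G) [33 cells changed]:
GGGGGGGGG
GGGGGGGGG
GGGGGGGGG
GYGGBGGGG
GYGGGGGGY
After op 4 paint(3,7,Y):
GGGGGGGGG
GGGGGGGGG
GGGGGGGGG
GYGGBGGYG
GYGGGGGGY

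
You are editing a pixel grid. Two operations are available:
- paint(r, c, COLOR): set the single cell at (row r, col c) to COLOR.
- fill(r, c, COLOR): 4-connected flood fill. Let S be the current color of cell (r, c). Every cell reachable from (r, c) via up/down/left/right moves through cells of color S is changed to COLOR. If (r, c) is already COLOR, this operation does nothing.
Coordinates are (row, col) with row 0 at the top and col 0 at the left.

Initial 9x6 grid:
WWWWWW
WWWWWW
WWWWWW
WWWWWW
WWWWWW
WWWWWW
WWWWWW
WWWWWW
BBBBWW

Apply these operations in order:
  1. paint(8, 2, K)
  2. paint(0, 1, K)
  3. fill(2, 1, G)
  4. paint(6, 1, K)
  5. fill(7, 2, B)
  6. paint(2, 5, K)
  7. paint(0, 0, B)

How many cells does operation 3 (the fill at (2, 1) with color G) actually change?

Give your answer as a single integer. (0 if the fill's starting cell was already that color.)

Answer: 49

Derivation:
After op 1 paint(8,2,K):
WWWWWW
WWWWWW
WWWWWW
WWWWWW
WWWWWW
WWWWWW
WWWWWW
WWWWWW
BBKBWW
After op 2 paint(0,1,K):
WKWWWW
WWWWWW
WWWWWW
WWWWWW
WWWWWW
WWWWWW
WWWWWW
WWWWWW
BBKBWW
After op 3 fill(2,1,G) [49 cells changed]:
GKGGGG
GGGGGG
GGGGGG
GGGGGG
GGGGGG
GGGGGG
GGGGGG
GGGGGG
BBKBGG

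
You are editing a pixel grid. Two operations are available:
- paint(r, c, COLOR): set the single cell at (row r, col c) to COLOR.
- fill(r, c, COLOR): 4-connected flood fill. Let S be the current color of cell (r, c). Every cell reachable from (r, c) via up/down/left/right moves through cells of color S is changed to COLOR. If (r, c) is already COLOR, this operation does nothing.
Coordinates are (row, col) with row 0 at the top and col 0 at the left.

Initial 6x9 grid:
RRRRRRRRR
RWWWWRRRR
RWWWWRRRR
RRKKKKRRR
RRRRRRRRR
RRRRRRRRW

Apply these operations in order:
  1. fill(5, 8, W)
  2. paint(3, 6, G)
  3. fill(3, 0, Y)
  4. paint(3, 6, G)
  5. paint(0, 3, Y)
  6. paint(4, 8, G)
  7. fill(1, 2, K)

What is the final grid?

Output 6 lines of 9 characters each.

After op 1 fill(5,8,W) [0 cells changed]:
RRRRRRRRR
RWWWWRRRR
RWWWWRRRR
RRKKKKRRR
RRRRRRRRR
RRRRRRRRW
After op 2 paint(3,6,G):
RRRRRRRRR
RWWWWRRRR
RWWWWRRRR
RRKKKKGRR
RRRRRRRRR
RRRRRRRRW
After op 3 fill(3,0,Y) [40 cells changed]:
YYYYYYYYY
YWWWWYYYY
YWWWWYYYY
YYKKKKGYY
YYYYYYYYY
YYYYYYYYW
After op 4 paint(3,6,G):
YYYYYYYYY
YWWWWYYYY
YWWWWYYYY
YYKKKKGYY
YYYYYYYYY
YYYYYYYYW
After op 5 paint(0,3,Y):
YYYYYYYYY
YWWWWYYYY
YWWWWYYYY
YYKKKKGYY
YYYYYYYYY
YYYYYYYYW
After op 6 paint(4,8,G):
YYYYYYYYY
YWWWWYYYY
YWWWWYYYY
YYKKKKGYY
YYYYYYYYG
YYYYYYYYW
After op 7 fill(1,2,K) [8 cells changed]:
YYYYYYYYY
YKKKKYYYY
YKKKKYYYY
YYKKKKGYY
YYYYYYYYG
YYYYYYYYW

Answer: YYYYYYYYY
YKKKKYYYY
YKKKKYYYY
YYKKKKGYY
YYYYYYYYG
YYYYYYYYW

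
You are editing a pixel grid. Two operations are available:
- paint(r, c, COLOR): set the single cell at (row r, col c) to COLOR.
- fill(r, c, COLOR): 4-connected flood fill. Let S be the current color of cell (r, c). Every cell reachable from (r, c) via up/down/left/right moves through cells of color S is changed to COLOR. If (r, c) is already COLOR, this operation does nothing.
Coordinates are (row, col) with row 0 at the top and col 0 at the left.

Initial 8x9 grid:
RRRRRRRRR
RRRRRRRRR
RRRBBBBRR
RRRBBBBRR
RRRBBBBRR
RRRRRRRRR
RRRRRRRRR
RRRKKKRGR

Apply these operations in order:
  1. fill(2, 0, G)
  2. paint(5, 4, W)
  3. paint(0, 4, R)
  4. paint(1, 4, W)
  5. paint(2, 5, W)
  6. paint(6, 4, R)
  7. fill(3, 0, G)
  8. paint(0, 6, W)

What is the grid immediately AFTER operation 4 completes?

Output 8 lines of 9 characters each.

After op 1 fill(2,0,G) [56 cells changed]:
GGGGGGGGG
GGGGGGGGG
GGGBBBBGG
GGGBBBBGG
GGGBBBBGG
GGGGGGGGG
GGGGGGGGG
GGGKKKGGG
After op 2 paint(5,4,W):
GGGGGGGGG
GGGGGGGGG
GGGBBBBGG
GGGBBBBGG
GGGBBBBGG
GGGGWGGGG
GGGGGGGGG
GGGKKKGGG
After op 3 paint(0,4,R):
GGGGRGGGG
GGGGGGGGG
GGGBBBBGG
GGGBBBBGG
GGGBBBBGG
GGGGWGGGG
GGGGGGGGG
GGGKKKGGG
After op 4 paint(1,4,W):
GGGGRGGGG
GGGGWGGGG
GGGBBBBGG
GGGBBBBGG
GGGBBBBGG
GGGGWGGGG
GGGGGGGGG
GGGKKKGGG

Answer: GGGGRGGGG
GGGGWGGGG
GGGBBBBGG
GGGBBBBGG
GGGBBBBGG
GGGGWGGGG
GGGGGGGGG
GGGKKKGGG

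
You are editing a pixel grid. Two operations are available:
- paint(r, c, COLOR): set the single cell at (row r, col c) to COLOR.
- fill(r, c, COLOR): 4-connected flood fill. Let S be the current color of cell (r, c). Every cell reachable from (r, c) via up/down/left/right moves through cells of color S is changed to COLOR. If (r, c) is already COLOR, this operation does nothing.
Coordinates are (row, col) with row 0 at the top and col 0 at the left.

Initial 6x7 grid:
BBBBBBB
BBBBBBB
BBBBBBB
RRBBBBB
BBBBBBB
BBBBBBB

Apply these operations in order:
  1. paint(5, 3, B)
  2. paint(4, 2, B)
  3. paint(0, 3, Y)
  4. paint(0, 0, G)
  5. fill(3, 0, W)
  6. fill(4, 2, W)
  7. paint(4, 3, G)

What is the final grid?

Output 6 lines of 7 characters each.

After op 1 paint(5,3,B):
BBBBBBB
BBBBBBB
BBBBBBB
RRBBBBB
BBBBBBB
BBBBBBB
After op 2 paint(4,2,B):
BBBBBBB
BBBBBBB
BBBBBBB
RRBBBBB
BBBBBBB
BBBBBBB
After op 3 paint(0,3,Y):
BBBYBBB
BBBBBBB
BBBBBBB
RRBBBBB
BBBBBBB
BBBBBBB
After op 4 paint(0,0,G):
GBBYBBB
BBBBBBB
BBBBBBB
RRBBBBB
BBBBBBB
BBBBBBB
After op 5 fill(3,0,W) [2 cells changed]:
GBBYBBB
BBBBBBB
BBBBBBB
WWBBBBB
BBBBBBB
BBBBBBB
After op 6 fill(4,2,W) [38 cells changed]:
GWWYWWW
WWWWWWW
WWWWWWW
WWWWWWW
WWWWWWW
WWWWWWW
After op 7 paint(4,3,G):
GWWYWWW
WWWWWWW
WWWWWWW
WWWWWWW
WWWGWWW
WWWWWWW

Answer: GWWYWWW
WWWWWWW
WWWWWWW
WWWWWWW
WWWGWWW
WWWWWWW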